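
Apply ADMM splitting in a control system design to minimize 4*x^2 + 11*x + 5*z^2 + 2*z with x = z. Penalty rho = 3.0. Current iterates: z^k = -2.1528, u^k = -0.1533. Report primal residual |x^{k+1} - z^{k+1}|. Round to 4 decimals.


ADMM iteration with rho = 3.0, z^k = -2.1528, u^k = -0.1533
Step 1: x-update.
Minimize 4*x^2 + 11*x + (3.0/2)*(x + 2.1528 - 0.1533)^2
FOC: (2*4 + 3.0)*x = -11 + 3.0*(-2.1528 + 0.1533)
x^{k+1} = -1.5453
Step 2: z-update.
Minimize 5*z^2 + 2*z + (3.0/2)*(-1.5453 - z - 0.1533)^2
FOC: (2*5 + 3.0)*z = -2 + 3.0*(-1.5453 - 0.1533)
z^{k+1} = -0.5458
Step 3: u-update.
u^{k+1} = -0.1533 - 1.5453 + 0.5458 = -1.1528
Step 4: Primal residual = |-1.5453 + 0.5458| = 0.9995


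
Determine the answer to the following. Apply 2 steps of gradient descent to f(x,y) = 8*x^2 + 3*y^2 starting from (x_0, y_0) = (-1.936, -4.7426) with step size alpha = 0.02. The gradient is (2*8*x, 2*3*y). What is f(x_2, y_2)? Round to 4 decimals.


Gradient descent on f(x,y) = 8*x^2 + 3*y^2.
Starting point: (-1.936, -4.7426), alpha = 0.02
Step 1: grad_x = 2*8*-1.936 = -30.976, grad_y = 2*3*-4.7426 = -28.4556
  x_1 = -1.936 - 0.02*-30.976 = -1.3165
  y_1 = -4.7426 - 0.02*-28.4556 = -4.1735
Step 2: grad_x = 2*8*-1.3165 = -21.0637, grad_y = 2*3*-4.1735 = -25.0409
  x_2 = -1.3165 - 0.02*-21.0637 = -0.8952
  y_2 = -4.1735 - 0.02*-25.0409 = -3.6727
f(-0.8952, -3.6727) = 8*(-0.8952)^2 + 3*(-3.6727)^2 = 46.8767


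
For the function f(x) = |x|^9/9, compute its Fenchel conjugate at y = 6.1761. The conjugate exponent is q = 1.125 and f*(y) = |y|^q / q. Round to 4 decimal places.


The conjugate exponent q satisfies 1/p + 1/q = 1.
p = 9, so q = 9/(9 - 1) = 1.125
|y|^q = 6.1761^1.125 = 7.7545
f*(6.1761) = 7.7545 / 1.125 = 6.8929


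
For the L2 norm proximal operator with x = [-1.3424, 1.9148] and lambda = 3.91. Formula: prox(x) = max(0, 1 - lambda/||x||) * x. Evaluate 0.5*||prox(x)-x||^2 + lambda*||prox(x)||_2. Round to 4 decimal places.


Step 1: Compute ||x||.
||x|| = 2.3385
Step 2: Compute scaling factor.
scale = max(0, 1 - 3.91/2.3385) = 0.0
Step 3: prox(x) = [-0.0, 0.0]
||prox(x)|| = 0.0
Step 4: Proximal objective.
0.5*||prox-x||^2 = 2.7342
lambda*||prox|| = 0.0
Total = 2.7342


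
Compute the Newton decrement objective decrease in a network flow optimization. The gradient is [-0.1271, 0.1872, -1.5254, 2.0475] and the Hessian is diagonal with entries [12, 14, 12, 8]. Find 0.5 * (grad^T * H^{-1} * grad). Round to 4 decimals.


Step 1: H is diagonal, so H^(-1) * g = [-0.0106, 0.0134, -0.1271, 0.2559].
Step 2: g^T H^(-1) g = sum_i g_i^2 / H_ii
  = (-0.1271)^2/12 + (0.1872)^2/14 + (-1.5254)^2/12 + (2.0475)^2/8
  = 0.0013 + 0.0025 + 0.1939 + 0.524 = 0.7218
Step 3: Objective decrease = 0.5 * g^T H^(-1) g = 0.3609


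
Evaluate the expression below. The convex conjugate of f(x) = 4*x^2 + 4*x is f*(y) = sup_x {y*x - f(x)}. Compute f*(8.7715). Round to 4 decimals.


f*(y) = sup_x {y*x - a*x^2 - b*x} = sup_x {(y-b)*x - a*x^2}
FOC: (y - b) - 2a*x = 0 => x* = (y - b)/(2a)
x* = (8.7715 - 4)/(2*4) = 0.5964
f*(8.7715) = (y-b)^2/(4a) = (8.7715 - 4)^2/(4*4)
= 22.7672/16 = 1.423


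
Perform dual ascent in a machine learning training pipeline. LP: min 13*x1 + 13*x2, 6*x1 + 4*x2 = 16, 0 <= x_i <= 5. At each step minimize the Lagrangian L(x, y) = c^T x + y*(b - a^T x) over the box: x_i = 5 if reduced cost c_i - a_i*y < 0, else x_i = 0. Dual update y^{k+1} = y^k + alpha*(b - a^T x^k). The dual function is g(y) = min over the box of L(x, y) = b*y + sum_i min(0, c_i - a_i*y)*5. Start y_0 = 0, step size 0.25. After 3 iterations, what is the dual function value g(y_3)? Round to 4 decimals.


Dual ascent for LP: min 13*x1 + 13*x2, 6*x1 + 4*x2 = 16, 0 <= x_i <= 5
Step 1: y^k = 0.0, reduced costs: (13.0, 13.0)
  x^k = (0.0, 0.0), subgradient = b - a^T x = 16.0
  y^{k+1} = 0.0 + 0.25*16.0 = 4.0
Step 2: y^k = 4.0, reduced costs: (-11.0, -3.0)
  x^k = (5.0, 5.0), subgradient = b - a^T x = -34.0
  y^{k+1} = 4.0 + 0.25*-34.0 = -4.5
Step 3: y^k = -4.5, reduced costs: (40.0, 31.0)
  x^k = (0.0, 0.0), subgradient = b - a^T x = 16.0
  y^{k+1} = -4.5 + 0.25*16.0 = -0.5
Dual objective at y_3 = -0.5: reduced costs (16.0, 15.0), box minimizer x = (0.0, 0.0)
g(y_3) = b*y + (c1 - a1*y)*x1 + (c2 - a2*y)*x2 = 16*(-0.5) + 16.0*0.0 + 15.0*0.0 = -8.0 + 0.0 + 0.0 = -8.0


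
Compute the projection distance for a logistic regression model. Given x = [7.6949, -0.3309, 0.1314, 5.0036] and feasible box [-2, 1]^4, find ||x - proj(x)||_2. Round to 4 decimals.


Project each component onto [-2, 1].
clip(7.6949) = 1.0, clip(-0.3309) = -0.3309, clip(0.1314) = 0.1314, clip(5.0036) = 1.0
Projection = [1.0, -0.3309, 0.1314, 1.0]
Squared diffs: [44.8217, 0.0, 0.0, 16.0288]
Distance = sqrt(60.8505) = 7.8007


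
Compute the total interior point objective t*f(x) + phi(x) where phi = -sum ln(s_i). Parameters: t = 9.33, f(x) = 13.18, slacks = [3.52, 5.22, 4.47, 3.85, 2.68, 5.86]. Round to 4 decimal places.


Step 1: Compute log-barrier.
ln values: [1.2585, 1.6525, 1.4974, 1.3481, 0.9858, 1.7681]
phi = -(1.2585 + 1.6525 + 1.4974 + 1.3481 + 0.9858 + 1.7681) = -8.5104
Step 2: Compute augmented objective.
t*f(x) = 9.33*13.18 = 122.9694
Total = 122.9694 - 8.5104 = 114.459


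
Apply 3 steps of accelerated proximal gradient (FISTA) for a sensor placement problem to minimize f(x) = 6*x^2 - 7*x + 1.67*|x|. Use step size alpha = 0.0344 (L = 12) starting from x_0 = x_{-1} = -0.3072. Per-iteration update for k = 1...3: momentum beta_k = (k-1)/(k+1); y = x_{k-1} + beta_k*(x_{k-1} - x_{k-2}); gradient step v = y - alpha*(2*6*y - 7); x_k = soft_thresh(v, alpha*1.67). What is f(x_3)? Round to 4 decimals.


FISTA on f(x) = 6*x^2 - 7*x + 1.67*|x|
L = 12, alpha = 0.0344
Iteration 1: beta = 0.0, y = -0.3072 + 0.0*(-0.3072 + 0.3072) = -0.3072
  grad(y) = -10.6864, v = y - alpha*grad = 0.0604
  prox(v) = soft_thresh(0.0604, 0.0574) = 0.003
Iteration 2: beta = 0.3333, y = 0.003 + 0.3333*(0.003 + 0.3072) = 0.1064
  grad(y) = -5.7238, v = y - alpha*grad = 0.3033
  prox(v) = soft_thresh(0.3033, 0.0574) = 0.2458
Iteration 3: beta = 0.5, y = 0.2458 + 0.5*(0.2458 - 0.003) = 0.3672
  grad(y) = -2.5933, v = y - alpha*grad = 0.4564
  prox(v) = soft_thresh(0.4564, 0.0574) = 0.399
f(x_3) = 6*0.399^2 - 7*0.399 + 1.67*|0.399| = -1.1715


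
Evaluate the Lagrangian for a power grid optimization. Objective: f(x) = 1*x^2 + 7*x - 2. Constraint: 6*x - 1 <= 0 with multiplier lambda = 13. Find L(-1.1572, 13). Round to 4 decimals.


Step 1: Evaluate f(x).
f(-1.1572) = 1*(-1.1572)^2 + 7*(-1.1572) - 2 = -8.7613
Step 2: Evaluate g(x).
g(-1.1572) = 6*-1.1572 - 1 = -7.9432
Step 3: Compute Lagrangian.
L = -8.7613 + 13*-7.9432 = -112.0229


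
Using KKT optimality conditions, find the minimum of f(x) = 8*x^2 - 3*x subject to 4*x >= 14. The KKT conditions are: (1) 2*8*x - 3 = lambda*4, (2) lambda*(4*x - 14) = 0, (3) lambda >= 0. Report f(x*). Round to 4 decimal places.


Step 1: Try lambda = 0 (constraint inactive).
x_unc = 3/(2*8) = 0.1875
Check: 4*0.1875 = 0.75 < 14 -- violated!
Step 2: Constraint must be active: 4*x = 14
x* = 14/4 = 3.5
lambda = (2*8*3.5 - 3)/4 = 13.25
Step 3: Compute optimal value.
f(x*) = 8*3.5^2 - 3*3.5 = 87.5


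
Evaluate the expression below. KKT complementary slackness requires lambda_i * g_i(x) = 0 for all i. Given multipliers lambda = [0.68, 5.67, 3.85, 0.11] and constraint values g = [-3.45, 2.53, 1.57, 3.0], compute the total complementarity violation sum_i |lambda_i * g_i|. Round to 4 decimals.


KKT complementary slackness check:
lambda_1 * g_1 = 0.68 * -3.45 = -2.346
lambda_2 * g_2 = 5.67 * 2.53 = 14.3451
lambda_3 * g_3 = 3.85 * 1.57 = 6.0445
lambda_4 * g_4 = 0.11 * 3.0 = 0.33
Total violation = 2.346 + 14.3451 + 6.0445 + 0.33 = 23.0656


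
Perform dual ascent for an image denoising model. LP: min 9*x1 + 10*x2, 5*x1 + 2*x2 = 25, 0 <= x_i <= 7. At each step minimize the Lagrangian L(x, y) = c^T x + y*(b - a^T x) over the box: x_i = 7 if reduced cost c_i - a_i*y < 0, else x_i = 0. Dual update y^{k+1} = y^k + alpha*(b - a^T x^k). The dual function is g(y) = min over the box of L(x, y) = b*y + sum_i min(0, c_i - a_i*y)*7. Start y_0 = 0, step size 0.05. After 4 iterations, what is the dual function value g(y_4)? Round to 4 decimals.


Dual ascent for LP: min 9*x1 + 10*x2, 5*x1 + 2*x2 = 25, 0 <= x_i <= 7
Step 1: y^k = 0.0, reduced costs: (9.0, 10.0)
  x^k = (0.0, 0.0), subgradient = b - a^T x = 25.0
  y^{k+1} = 0.0 + 0.05*25.0 = 1.25
Step 2: y^k = 1.25, reduced costs: (2.75, 7.5)
  x^k = (0.0, 0.0), subgradient = b - a^T x = 25.0
  y^{k+1} = 1.25 + 0.05*25.0 = 2.5
Step 3: y^k = 2.5, reduced costs: (-3.5, 5.0)
  x^k = (7.0, 0.0), subgradient = b - a^T x = -10.0
  y^{k+1} = 2.5 + 0.05*-10.0 = 2.0
Step 4: y^k = 2.0, reduced costs: (-1.0, 6.0)
  x^k = (7.0, 0.0), subgradient = b - a^T x = -10.0
  y^{k+1} = 2.0 + 0.05*-10.0 = 1.5
Dual objective at y_4 = 1.5: reduced costs (1.5, 7.0), box minimizer x = (0.0, 0.0)
g(y_4) = b*y + (c1 - a1*y)*x1 + (c2 - a2*y)*x2 = 25*1.5 + 1.5*0.0 + 7.0*0.0 = 37.5 + 0.0 + 0.0 = 37.5


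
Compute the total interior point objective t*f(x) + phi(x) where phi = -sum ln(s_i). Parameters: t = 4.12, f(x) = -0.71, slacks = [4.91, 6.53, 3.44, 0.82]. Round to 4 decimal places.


Step 1: Compute log-barrier.
ln values: [1.5913, 1.8764, 1.2355, -0.1985]
phi = -(1.5913 + 1.8764 + 1.2355 - 0.1985) = -4.5047
Step 2: Compute augmented objective.
t*f(x) = 4.12*-0.71 = -2.9252
Total = -2.9252 - 4.5047 = -7.4299


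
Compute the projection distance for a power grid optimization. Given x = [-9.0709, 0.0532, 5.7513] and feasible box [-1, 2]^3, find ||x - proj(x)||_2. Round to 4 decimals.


Project each component onto [-1, 2].
clip(-9.0709) = -1.0, clip(0.0532) = 0.0532, clip(5.7513) = 2.0
Projection = [-1.0, 0.0532, 2.0]
Squared diffs: [65.1394, 0.0, 14.0723]
Distance = sqrt(79.2117) = 8.9001


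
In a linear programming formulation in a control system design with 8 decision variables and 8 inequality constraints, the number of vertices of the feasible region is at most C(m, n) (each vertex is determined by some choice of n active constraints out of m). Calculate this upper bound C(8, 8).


Each vertex corresponds to some choice of n active constraints out of m, so the number of vertices is at most C(m, n) = m! / (n!(m-n)!).
m = 8, n = 8
Numerator: 8 * 7 * 6 * 5 * 4 * 3 * 2 * 1
Denominator: 8! = 40320
C(8, 8) = 1


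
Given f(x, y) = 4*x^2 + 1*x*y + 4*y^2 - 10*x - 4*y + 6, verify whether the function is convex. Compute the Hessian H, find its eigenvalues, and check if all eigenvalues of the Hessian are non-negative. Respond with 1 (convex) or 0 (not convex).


The Hessian of f(x,y) = 4*x^2 + 1*x*y + 4*y^2 - 10*x - 4*y + 6 is:
H = [[8, 1], [1, 8]]
Trace = 8 + 8 = 16
Determinant = 8*8 - (1)^2 = 63
Discriminant = (16)^2 - 4*63 = 4.0
Eigenvalues: lambda_1 = 7.0, lambda_2 = 9.0
The function is convex.

1


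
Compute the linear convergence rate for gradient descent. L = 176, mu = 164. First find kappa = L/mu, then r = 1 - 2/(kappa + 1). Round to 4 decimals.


Step 1: Compute the condition number.
kappa = L/mu = 176/164 = 1.0732
Step 2: Compute the convergence rate.
r = 1 - 2/(kappa + 1) = 1 - 2*mu/(L + mu) = (L - mu)/(L + mu) = 12/340 = 0.0353


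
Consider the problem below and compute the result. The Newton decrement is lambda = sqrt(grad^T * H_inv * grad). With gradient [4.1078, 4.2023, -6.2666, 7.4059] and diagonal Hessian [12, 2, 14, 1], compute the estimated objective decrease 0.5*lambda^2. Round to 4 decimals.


Step 1: H is diagonal, so H^(-1) * g = [0.3423, 2.1012, -0.4476, 7.4059].
Step 2: g^T H^(-1) g = sum_i g_i^2 / H_ii
  = (4.1078)^2/12 + (4.2023)^2/2 + (-6.2666)^2/14 + (7.4059)^2/1
  = 1.4062 + 8.8297 + 2.805 + 54.8474 = 67.8882
Step 3: Objective decrease = 0.5 * g^T H^(-1) g = 33.9441


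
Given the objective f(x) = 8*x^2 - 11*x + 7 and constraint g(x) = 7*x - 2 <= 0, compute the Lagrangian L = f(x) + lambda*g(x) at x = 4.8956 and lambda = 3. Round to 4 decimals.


Step 1: Evaluate f(x).
f(4.8956) = 8*4.8956^2 - 11*4.8956 + 7 = 144.8836
Step 2: Evaluate g(x).
g(4.8956) = 7*4.8956 - 2 = 32.2692
Step 3: Compute Lagrangian.
L = 144.8836 + 3*32.2692 = 241.6912


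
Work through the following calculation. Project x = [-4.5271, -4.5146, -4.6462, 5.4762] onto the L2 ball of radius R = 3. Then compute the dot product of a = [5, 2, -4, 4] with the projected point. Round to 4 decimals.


Step 1: Compute ||x|| (intermediates to 6 decimals).
||x|| = sqrt((-4.5271)^2 + (-4.5146)^2 + (-4.6462)^2 + 5.4762^2) = 9.615206
Step 2: Project.
Since ||x|| > R, scale = R/||x|| = 3/9.615206 = 0.312006, proj(x) = scale * x
proj(x) = [-1.412482, -1.408582, -1.449642, 1.708607]
Step 3: Dot product.
a^T * proj(x) = 5*(-1.412482) + 2*(-1.408582) - 4*(-1.449642) + 4*1.708607 = 2.7534


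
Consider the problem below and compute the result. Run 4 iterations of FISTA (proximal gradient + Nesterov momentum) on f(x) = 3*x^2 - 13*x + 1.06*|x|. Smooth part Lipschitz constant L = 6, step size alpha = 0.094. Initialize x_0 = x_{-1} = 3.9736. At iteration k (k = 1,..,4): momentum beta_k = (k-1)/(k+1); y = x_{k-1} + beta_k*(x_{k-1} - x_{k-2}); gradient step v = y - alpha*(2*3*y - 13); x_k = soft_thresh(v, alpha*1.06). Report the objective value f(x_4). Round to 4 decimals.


FISTA on f(x) = 3*x^2 - 13*x + 1.06*|x|
L = 6, alpha = 0.094
Iteration 1: beta = 0.0, y = 3.9736 + 0.0*(3.9736 - 3.9736) = 3.9736
  grad(y) = 10.8416, v = y - alpha*grad = 2.9545
  prox(v) = soft_thresh(2.9545, 0.0996) = 2.8548
Iteration 2: beta = 0.3333, y = 2.8548 + 0.3333*(2.8548 - 3.9736) = 2.4819
  grad(y) = 1.8916, v = y - alpha*grad = 2.3041
  prox(v) = soft_thresh(2.3041, 0.0996) = 2.2045
Iteration 3: beta = 0.5, y = 2.2045 + 0.5*(2.2045 - 2.8548) = 1.8793
  grad(y) = -1.7242, v = y - alpha*grad = 2.0414
  prox(v) = soft_thresh(2.0414, 0.0996) = 1.9417
Iteration 4: beta = 0.6, y = 1.9417 + 0.6*(1.9417 - 2.2045) = 1.7841
  grad(y) = -2.2955, v = y - alpha*grad = 1.9999
  prox(v) = soft_thresh(1.9999, 0.0996) = 1.9002
f(x_4) = 3*1.9002^2 - 13*1.9002 + 1.06*|1.9002| = -11.8561


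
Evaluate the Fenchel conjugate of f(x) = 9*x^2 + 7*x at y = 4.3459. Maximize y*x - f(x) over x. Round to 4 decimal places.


f*(y) = sup_x {y*x - a*x^2 - b*x} = sup_x {(y-b)*x - a*x^2}
FOC: (y - b) - 2a*x = 0 => x* = (y - b)/(2a)
x* = (4.3459 - 7)/(2*9) = -0.1475
f*(4.3459) = (y-b)^2/(4a) = (4.3459 - 7)^2/(4*9)
= 7.0442/36 = 0.1957


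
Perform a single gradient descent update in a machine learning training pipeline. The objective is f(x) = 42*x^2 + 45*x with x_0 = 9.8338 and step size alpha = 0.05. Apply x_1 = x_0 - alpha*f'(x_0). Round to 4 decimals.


We compute the gradient at x_0 and apply the update.
f'(x) = 84*x + 45
f'(9.8338) = 84*9.8338 + 45 = 871.0392
x_1 = 9.8338 - 0.05*871.0392 = -33.7182


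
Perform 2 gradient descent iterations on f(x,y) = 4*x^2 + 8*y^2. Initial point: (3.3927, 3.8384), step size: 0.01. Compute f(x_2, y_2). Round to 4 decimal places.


Gradient descent on f(x,y) = 4*x^2 + 8*y^2.
Starting point: (3.3927, 3.8384), alpha = 0.01
Step 1: grad_x = 2*4*3.3927 = 27.1416, grad_y = 2*8*3.8384 = 61.4144
  x_1 = 3.3927 - 0.01*27.1416 = 3.1213
  y_1 = 3.8384 - 0.01*61.4144 = 3.2243
Step 2: grad_x = 2*4*3.1213 = 24.9703, grad_y = 2*8*3.2243 = 51.5881
  x_2 = 3.1213 - 0.01*24.9703 = 2.8716
  y_2 = 3.2243 - 0.01*51.5881 = 2.7084
f(2.8716, 2.7084) = 4*2.8716^2 + 8*2.7084^2 = 91.6663


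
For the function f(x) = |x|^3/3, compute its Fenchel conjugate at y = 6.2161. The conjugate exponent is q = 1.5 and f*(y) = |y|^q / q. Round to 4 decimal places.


The conjugate exponent q satisfies 1/p + 1/q = 1.
p = 3, so q = 3/(3 - 1) = 1.5
|y|^q = 6.2161^1.5 = 15.498
f*(6.2161) = 15.498 / 1.5 = 10.332


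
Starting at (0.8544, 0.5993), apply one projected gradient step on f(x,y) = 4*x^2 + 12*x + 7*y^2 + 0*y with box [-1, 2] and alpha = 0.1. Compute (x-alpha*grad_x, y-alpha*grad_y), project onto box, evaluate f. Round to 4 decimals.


Step 1: Compute gradient at (0.8544, 0.5993).
grad_x = 2*4*0.8544 + 12 = 18.8352
grad_y = 2*7*0.5993 + 0 = 8.3902
Step 2: Gradient step.
x_raw = 0.8544 - 0.1*18.8352 = -1.0291
y_raw = 0.5993 - 0.1*8.3902 = -0.2397
Step 3: Project onto [-1, 2].
x_proj = clip(-1.0291) = -1.0
y_proj = clip(-0.2397) = -0.2397
Step 4: Evaluate f.
f(-1.0, -0.2397) = -7.5977


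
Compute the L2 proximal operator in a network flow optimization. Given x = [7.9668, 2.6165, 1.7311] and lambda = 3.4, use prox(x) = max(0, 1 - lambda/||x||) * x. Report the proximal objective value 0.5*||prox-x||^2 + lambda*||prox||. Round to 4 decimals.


Step 1: Compute ||x||.
||x|| = 8.5623
Step 2: Compute scaling factor.
scale = max(0, 1 - 3.4/8.5623) = 0.6029
Step 3: prox(x) = [4.8033, 1.5775, 1.0437]
||prox(x)|| = 5.1623
Step 4: Proximal objective.
0.5*||prox-x||^2 = 5.78
lambda*||prox|| = 17.5518
Total = 23.3318


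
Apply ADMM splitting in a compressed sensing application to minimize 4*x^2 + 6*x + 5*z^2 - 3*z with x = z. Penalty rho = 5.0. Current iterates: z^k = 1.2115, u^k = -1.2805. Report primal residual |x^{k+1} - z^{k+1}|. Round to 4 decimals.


ADMM iteration with rho = 5.0, z^k = 1.2115, u^k = -1.2805
Step 1: x-update.
Minimize 4*x^2 + 6*x + (5.0/2)*(x - 1.2115 - 1.2805)^2
FOC: (2*4 + 5.0)*x = -6 + 5.0*(1.2115 + 1.2805)
x^{k+1} = 0.4969
Step 2: z-update.
Minimize 5*z^2 - 3*z + (5.0/2)*(0.4969 - z - 1.2805)^2
FOC: (2*5 + 5.0)*z = 3 + 5.0*(0.4969 - 1.2805)
z^{k+1} = -0.0612
Step 3: u-update.
u^{k+1} = -1.2805 + 0.4969 + 0.0612 = -0.7224
Step 4: Primal residual = |0.4969 + 0.0612| = 0.5581


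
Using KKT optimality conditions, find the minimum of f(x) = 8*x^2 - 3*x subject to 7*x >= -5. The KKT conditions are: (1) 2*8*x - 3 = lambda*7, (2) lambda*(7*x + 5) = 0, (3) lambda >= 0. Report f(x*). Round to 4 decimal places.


Step 1: Try lambda = 0 (constraint inactive).
Stationarity: 2*8*x - 3 = 0
x* = 3/(2*8) = 0.1875
Check constraint: 7*0.1875 = 1.3125 >= -5 -- satisfied.
Step 2: Compute optimal value.
f(x*) = 8*0.1875^2 - 3*0.1875 = -0.2813


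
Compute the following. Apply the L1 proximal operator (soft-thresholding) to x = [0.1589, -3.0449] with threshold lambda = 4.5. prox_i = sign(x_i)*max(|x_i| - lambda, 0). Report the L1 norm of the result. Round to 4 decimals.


Soft-thresholding with lambda = 4.5:
prox(0.1589) = sign(0.1589)*max(|0.1589| - 4.5, 0) = 0.0
prox(-3.0449) = sign(-3.0449)*max(|-3.0449| - 4.5, 0) = 0.0
prox(x) = [0.0, 0.0]
||prox(x)||_1 = 0.0 + 0.0 = 0.0


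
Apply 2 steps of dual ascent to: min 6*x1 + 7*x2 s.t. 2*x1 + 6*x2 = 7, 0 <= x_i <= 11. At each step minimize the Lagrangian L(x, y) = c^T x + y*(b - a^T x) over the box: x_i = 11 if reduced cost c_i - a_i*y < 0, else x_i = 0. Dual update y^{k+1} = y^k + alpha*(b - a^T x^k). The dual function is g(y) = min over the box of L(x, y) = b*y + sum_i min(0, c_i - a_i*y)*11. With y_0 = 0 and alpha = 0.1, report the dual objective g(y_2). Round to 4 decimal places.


Dual ascent for LP: min 6*x1 + 7*x2, 2*x1 + 6*x2 = 7, 0 <= x_i <= 11
Step 1: y^k = 0.0, reduced costs: (6.0, 7.0)
  x^k = (0.0, 0.0), subgradient = b - a^T x = 7.0
  y^{k+1} = 0.0 + 0.1*7.0 = 0.7
Step 2: y^k = 0.7, reduced costs: (4.6, 2.8)
  x^k = (0.0, 0.0), subgradient = b - a^T x = 7.0
  y^{k+1} = 0.7 + 0.1*7.0 = 1.4
Dual objective at y_2 = 1.4: reduced costs (3.2, -1.4), box minimizer x = (0.0, 11.0)
g(y_2) = b*y + (c1 - a1*y)*x1 + (c2 - a2*y)*x2 = 7*1.4 + 3.2*0.0 + (-1.4)*11.0 = 9.8 + 0.0 - 15.4 = -5.6


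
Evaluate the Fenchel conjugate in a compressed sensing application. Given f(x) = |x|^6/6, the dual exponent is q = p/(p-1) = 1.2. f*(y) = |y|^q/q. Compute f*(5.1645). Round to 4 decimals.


The conjugate exponent q satisfies 1/p + 1/q = 1.
p = 6, so q = 6/(6 - 1) = 1.2
|y|^q = 5.1645^1.2 = 7.1719
f*(5.1645) = 7.1719 / 1.2 = 5.9766


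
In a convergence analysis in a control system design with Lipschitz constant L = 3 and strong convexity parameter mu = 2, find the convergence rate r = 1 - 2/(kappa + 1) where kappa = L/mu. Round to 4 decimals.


Step 1: Compute the condition number.
kappa = L/mu = 3/2 = 1.5
Step 2: Compute the convergence rate.
r = 1 - 2/(kappa + 1) = 1 - 2*mu/(L + mu) = (L - mu)/(L + mu) = 1/5 = 0.2


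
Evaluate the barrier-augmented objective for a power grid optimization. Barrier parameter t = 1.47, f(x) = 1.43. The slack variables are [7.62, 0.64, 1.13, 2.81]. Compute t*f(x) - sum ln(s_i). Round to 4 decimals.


Step 1: Compute log-barrier.
ln values: [2.0308, -0.4463, 0.1222, 1.0332]
phi = -(2.0308 - 0.4463 + 0.1222 + 1.0332) = -2.7399
Step 2: Compute augmented objective.
t*f(x) = 1.47*1.43 = 2.1021
Total = 2.1021 - 2.7399 = -0.6378


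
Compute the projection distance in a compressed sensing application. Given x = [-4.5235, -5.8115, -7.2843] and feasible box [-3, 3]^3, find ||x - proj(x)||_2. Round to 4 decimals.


Project each component onto [-3, 3].
clip(-4.5235) = -3.0, clip(-5.8115) = -3.0, clip(-7.2843) = -3.0
Projection = [-3.0, -3.0, -3.0]
Squared diffs: [2.3211, 7.9045, 18.3552]
Distance = sqrt(28.5808) = 5.3461


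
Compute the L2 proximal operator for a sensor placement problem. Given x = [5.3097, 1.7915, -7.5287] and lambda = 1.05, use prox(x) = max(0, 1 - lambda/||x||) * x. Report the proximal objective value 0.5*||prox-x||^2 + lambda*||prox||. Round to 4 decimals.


Step 1: Compute ||x||.
||x|| = 9.3853
Step 2: Compute scaling factor.
scale = max(0, 1 - 1.05/9.3853) = 0.8881
Step 3: prox(x) = [4.7157, 1.5911, -6.6864]
||prox(x)|| = 8.3353
Step 4: Proximal objective.
0.5*||prox-x||^2 = 0.5513
lambda*||prox|| = 8.7521
Total = 9.3033


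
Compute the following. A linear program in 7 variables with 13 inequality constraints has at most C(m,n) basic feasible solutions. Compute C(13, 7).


Each vertex corresponds to some choice of n active constraints out of m, so the number of vertices is at most C(m, n) = m! / (n!(m-n)!).
m = 13, n = 7
Numerator: 13 * 12 * 11 * 10 * 9 * 8 * 7
Denominator: 7! = 5040
C(13, 7) = 1716


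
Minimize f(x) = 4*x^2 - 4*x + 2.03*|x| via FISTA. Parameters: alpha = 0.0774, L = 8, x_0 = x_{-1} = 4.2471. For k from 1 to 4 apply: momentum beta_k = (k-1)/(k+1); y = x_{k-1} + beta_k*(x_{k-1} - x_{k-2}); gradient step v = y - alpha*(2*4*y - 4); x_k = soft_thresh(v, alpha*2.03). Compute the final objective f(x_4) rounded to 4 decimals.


FISTA on f(x) = 4*x^2 - 4*x + 2.03*|x|
L = 8, alpha = 0.0774
Iteration 1: beta = 0.0, y = 4.2471 + 0.0*(4.2471 - 4.2471) = 4.2471
  grad(y) = 29.9768, v = y - alpha*grad = 1.9269
  prox(v) = soft_thresh(1.9269, 0.1571) = 1.7698
Iteration 2: beta = 0.3333, y = 1.7698 + 0.3333*(1.7698 - 4.2471) = 0.944
  grad(y) = 3.552, v = y - alpha*grad = 0.6691
  prox(v) = soft_thresh(0.6691, 0.1571) = 0.512
Iteration 3: beta = 0.5, y = 0.512 + 0.5*(0.512 - 1.7698) = -0.117
  grad(y) = -4.9357, v = y - alpha*grad = 0.2651
  prox(v) = soft_thresh(0.2651, 0.1571) = 0.1079
Iteration 4: beta = 0.6, y = 0.1079 + 0.6*(0.1079 - 0.512) = -0.1345
  grad(y) = -5.0757, v = y - alpha*grad = 0.2584
  prox(v) = soft_thresh(0.2584, 0.1571) = 0.1013
f(x_4) = 4*0.1013^2 - 4*0.1013 + 2.03*|0.1013| = -0.1585


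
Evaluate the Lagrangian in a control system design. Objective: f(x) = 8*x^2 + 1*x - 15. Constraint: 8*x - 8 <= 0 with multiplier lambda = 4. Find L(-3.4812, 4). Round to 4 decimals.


Step 1: Evaluate f(x).
f(-3.4812) = 8*(-3.4812)^2 + 1*(-3.4812) - 15 = 78.4688
Step 2: Evaluate g(x).
g(-3.4812) = 8*-3.4812 - 8 = -35.8496
Step 3: Compute Lagrangian.
L = 78.4688 + 4*-35.8496 = -64.9296


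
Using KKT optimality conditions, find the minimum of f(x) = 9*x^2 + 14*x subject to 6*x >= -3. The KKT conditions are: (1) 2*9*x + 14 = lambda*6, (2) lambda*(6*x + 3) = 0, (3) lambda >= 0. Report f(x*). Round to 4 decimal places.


Step 1: Try lambda = 0 (constraint inactive).
x_unc = -14/(2*9) = -0.7778
Check: 6*-0.7778 = -4.6668 < -3 -- violated!
Step 2: Constraint must be active: 6*x = -3
x* = -3/6 = -0.5
lambda = (2*9*(-0.5) + 14)/6 = 0.8333
Step 3: Compute optimal value.
f(x*) = 9*(-0.5)^2 + 14*(-0.5) = -4.75


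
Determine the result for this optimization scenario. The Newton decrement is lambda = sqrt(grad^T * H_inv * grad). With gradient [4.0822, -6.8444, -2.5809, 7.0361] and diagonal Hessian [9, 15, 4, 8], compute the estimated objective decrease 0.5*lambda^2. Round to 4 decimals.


Step 1: H is diagonal, so H^(-1) * g = [0.4536, -0.4563, -0.6452, 0.8795].
Step 2: g^T H^(-1) g = sum_i g_i^2 / H_ii
  = (4.0822)^2/9 + (-6.8444)^2/15 + (-2.5809)^2/4 + (7.0361)^2/8
  = 1.8516 + 3.1231 + 1.6653 + 6.1883 = 12.8282
Step 3: Objective decrease = 0.5 * g^T H^(-1) g = 6.4141


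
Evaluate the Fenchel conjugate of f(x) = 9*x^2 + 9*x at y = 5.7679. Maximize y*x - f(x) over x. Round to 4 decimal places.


f*(y) = sup_x {y*x - a*x^2 - b*x} = sup_x {(y-b)*x - a*x^2}
FOC: (y - b) - 2a*x = 0 => x* = (y - b)/(2a)
x* = (5.7679 - 9)/(2*9) = -0.1796
f*(5.7679) = (y-b)^2/(4a) = (5.7679 - 9)^2/(4*9)
= 10.4465/36 = 0.2902


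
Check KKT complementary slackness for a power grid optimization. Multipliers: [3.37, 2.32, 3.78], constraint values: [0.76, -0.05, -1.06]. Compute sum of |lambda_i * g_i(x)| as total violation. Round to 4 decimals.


KKT complementary slackness check:
lambda_1 * g_1 = 3.37 * 0.76 = 2.5612
lambda_2 * g_2 = 2.32 * -0.05 = -0.116
lambda_3 * g_3 = 3.78 * -1.06 = -4.0068
Total violation = 2.5612 + 0.116 + 4.0068 = 6.684


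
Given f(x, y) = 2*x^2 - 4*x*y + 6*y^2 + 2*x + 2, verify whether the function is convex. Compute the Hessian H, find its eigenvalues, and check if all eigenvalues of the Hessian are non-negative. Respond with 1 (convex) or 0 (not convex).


The Hessian of f(x,y) = 2*x^2 - 4*x*y + 6*y^2 + 2*x + 2 is:
H = [[4, -4], [-4, 12]]
Trace = 4 + 12 = 16
Determinant = 4*12 - (-4)^2 = 32
Discriminant = (16)^2 - 4*32 = 128.0
Eigenvalues: lambda_1 = 2.3431, lambda_2 = 13.6569
The function is convex.

1


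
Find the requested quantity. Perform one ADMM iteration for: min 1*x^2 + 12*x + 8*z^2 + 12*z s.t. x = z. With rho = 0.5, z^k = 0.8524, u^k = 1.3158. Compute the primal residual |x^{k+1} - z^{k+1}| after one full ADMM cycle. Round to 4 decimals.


ADMM iteration with rho = 0.5, z^k = 0.8524, u^k = 1.3158
Step 1: x-update.
Minimize 1*x^2 + 12*x + (0.5/2)*(x - 0.8524 + 1.3158)^2
FOC: (2*1 + 0.5)*x = -12 + 0.5*(0.8524 - 1.3158)
x^{k+1} = -4.8927
Step 2: z-update.
Minimize 8*z^2 + 12*z + (0.5/2)*(-4.8927 - z + 1.3158)^2
FOC: (2*8 + 0.5)*z = -12 + 0.5*(-4.8927 + 1.3158)
z^{k+1} = -0.8357
Step 3: u-update.
u^{k+1} = 1.3158 - 4.8927 + 0.8357 = -2.7412
Step 4: Primal residual = |-4.8927 + 0.8357| = 4.057


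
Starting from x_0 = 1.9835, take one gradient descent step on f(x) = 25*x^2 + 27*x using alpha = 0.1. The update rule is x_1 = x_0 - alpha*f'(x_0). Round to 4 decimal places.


We compute the gradient at x_0 and apply the update.
f'(x) = 50*x + 27
f'(1.9835) = 50*1.9835 + 27 = 126.175
x_1 = 1.9835 - 0.1*126.175 = -10.634


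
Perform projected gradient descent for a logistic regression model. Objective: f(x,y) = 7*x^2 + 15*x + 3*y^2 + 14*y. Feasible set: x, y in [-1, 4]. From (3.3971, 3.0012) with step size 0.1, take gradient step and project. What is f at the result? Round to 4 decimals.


Step 1: Compute gradient at (3.3971, 3.0012).
grad_x = 2*7*3.3971 + 15 = 62.5594
grad_y = 2*3*3.0012 + 14 = 32.0072
Step 2: Gradient step.
x_raw = 3.3971 - 0.1*62.5594 = -2.8588
y_raw = 3.0012 - 0.1*32.0072 = -0.1995
Step 3: Project onto [-1, 4].
x_proj = clip(-2.8588) = -1.0
y_proj = clip(-0.1995) = -0.1995
Step 4: Evaluate f.
f(-1.0, -0.1995) = -10.6739


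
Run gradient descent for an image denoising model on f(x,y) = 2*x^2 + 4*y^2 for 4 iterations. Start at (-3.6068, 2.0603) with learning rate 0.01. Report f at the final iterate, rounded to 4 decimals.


Gradient descent on f(x,y) = 2*x^2 + 4*y^2.
Starting point: (-3.6068, 2.0603), alpha = 0.01
Step 1: grad_x = 2*2*-3.6068 = -14.4272, grad_y = 2*4*2.0603 = 16.4824
  x_1 = -3.6068 - 0.01*-14.4272 = -3.4625
  y_1 = 2.0603 - 0.01*16.4824 = 1.8955
Step 2: grad_x = 2*2*-3.4625 = -13.8501, grad_y = 2*4*1.8955 = 15.1638
  x_2 = -3.4625 - 0.01*-13.8501 = -3.324
  y_2 = 1.8955 - 0.01*15.1638 = 1.7438
Step 3: grad_x = 2*2*-3.324 = -13.2961, grad_y = 2*4*1.7438 = 13.9507
  x_3 = -3.324 - 0.01*-13.2961 = -3.1911
  y_3 = 1.7438 - 0.01*13.9507 = 1.6043
Step 4: grad_x = 2*2*-3.1911 = -12.7643, grad_y = 2*4*1.6043 = 12.8346
  x_4 = -3.1911 - 0.01*-12.7643 = -3.0634
  y_4 = 1.6043 - 0.01*12.8346 = 1.476
f(-3.0634, 1.476) = 2*(-3.0634)^2 + 4*1.476^2 = 27.4832


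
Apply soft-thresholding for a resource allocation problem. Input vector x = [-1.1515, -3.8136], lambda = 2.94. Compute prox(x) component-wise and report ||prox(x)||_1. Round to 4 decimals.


Soft-thresholding with lambda = 2.94:
prox(-1.1515) = sign(-1.1515)*max(|-1.1515| - 2.94, 0) = 0.0
prox(-3.8136) = sign(-3.8136)*max(|-3.8136| - 2.94, 0) = -0.8736
prox(x) = [0.0, -0.8736]
||prox(x)||_1 = 0.0 + 0.8736 = 0.8736


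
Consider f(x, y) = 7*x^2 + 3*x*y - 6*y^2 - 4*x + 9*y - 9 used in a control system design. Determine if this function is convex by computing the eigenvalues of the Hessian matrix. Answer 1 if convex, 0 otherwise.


The Hessian of f(x,y) = 7*x^2 + 3*x*y - 6*y^2 - 4*x + 9*y - 9 is:
H = [[14, 3], [3, -12]]
Trace = 14 - 12 = 2
Determinant = 14*-12 - (3)^2 = -177
Discriminant = (2)^2 - 4*-177 = 712.0
Eigenvalues: lambda_1 = -12.3417, lambda_2 = 14.3417
The function is not convex.

0


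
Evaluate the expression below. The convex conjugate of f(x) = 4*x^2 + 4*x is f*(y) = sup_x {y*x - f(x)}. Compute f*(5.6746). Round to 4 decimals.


f*(y) = sup_x {y*x - a*x^2 - b*x} = sup_x {(y-b)*x - a*x^2}
FOC: (y - b) - 2a*x = 0 => x* = (y - b)/(2a)
x* = (5.6746 - 4)/(2*4) = 0.2093
f*(5.6746) = (y-b)^2/(4a) = (5.6746 - 4)^2/(4*4)
= 2.8043/16 = 0.1753


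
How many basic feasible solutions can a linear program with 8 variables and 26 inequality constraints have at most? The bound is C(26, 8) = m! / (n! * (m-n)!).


Each vertex corresponds to some choice of n active constraints out of m, so the number of vertices is at most C(m, n) = m! / (n!(m-n)!).
m = 26, n = 8
Numerator: 26 * 25 * 24 * 23 * 22 * 21 * 20 * 19
Denominator: 8! = 40320
C(26, 8) = 1562275


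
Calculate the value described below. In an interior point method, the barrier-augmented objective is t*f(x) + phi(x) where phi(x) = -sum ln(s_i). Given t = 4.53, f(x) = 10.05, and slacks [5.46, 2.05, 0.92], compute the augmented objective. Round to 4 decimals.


Step 1: Compute log-barrier.
ln values: [1.6974, 0.7178, -0.0834]
phi = -(1.6974 + 0.7178 - 0.0834) = -2.3319
Step 2: Compute augmented objective.
t*f(x) = 4.53*10.05 = 45.5265
Total = 45.5265 - 2.3319 = 43.1946


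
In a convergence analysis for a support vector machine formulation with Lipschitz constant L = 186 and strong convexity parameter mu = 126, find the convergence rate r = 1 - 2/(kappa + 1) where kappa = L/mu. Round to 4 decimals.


Step 1: Compute the condition number.
kappa = L/mu = 186/126 = 1.4762
Step 2: Compute the convergence rate.
r = 1 - 2/(kappa + 1) = 1 - 2*mu/(L + mu) = (L - mu)/(L + mu) = 60/312 = 0.1923


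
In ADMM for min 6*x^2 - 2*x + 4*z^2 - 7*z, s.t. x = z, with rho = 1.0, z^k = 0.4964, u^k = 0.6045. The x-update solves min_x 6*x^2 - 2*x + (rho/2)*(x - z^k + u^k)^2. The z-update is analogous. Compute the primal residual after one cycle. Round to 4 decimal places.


ADMM iteration with rho = 1.0, z^k = 0.4964, u^k = 0.6045
Step 1: x-update.
Minimize 6*x^2 - 2*x + (1.0/2)*(x - 0.4964 + 0.6045)^2
FOC: (2*6 + 1.0)*x = 2 + 1.0*(0.4964 - 0.6045)
x^{k+1} = 0.1455
Step 2: z-update.
Minimize 4*z^2 - 7*z + (1.0/2)*(0.1455 - z + 0.6045)^2
FOC: (2*4 + 1.0)*z = 7 + 1.0*(0.1455 + 0.6045)
z^{k+1} = 0.8611
Step 3: u-update.
u^{k+1} = 0.6045 + 0.1455 - 0.8611 = -0.1111
Step 4: Primal residual = |0.1455 - 0.8611| = 0.7156


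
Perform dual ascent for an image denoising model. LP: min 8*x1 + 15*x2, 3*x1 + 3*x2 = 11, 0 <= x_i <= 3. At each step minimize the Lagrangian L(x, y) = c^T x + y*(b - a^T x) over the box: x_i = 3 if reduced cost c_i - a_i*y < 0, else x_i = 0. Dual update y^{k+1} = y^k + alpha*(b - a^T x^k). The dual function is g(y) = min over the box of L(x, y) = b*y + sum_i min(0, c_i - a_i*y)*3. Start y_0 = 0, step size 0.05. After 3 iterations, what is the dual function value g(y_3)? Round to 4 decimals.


Dual ascent for LP: min 8*x1 + 15*x2, 3*x1 + 3*x2 = 11, 0 <= x_i <= 3
Step 1: y^k = 0.0, reduced costs: (8.0, 15.0)
  x^k = (0.0, 0.0), subgradient = b - a^T x = 11.0
  y^{k+1} = 0.0 + 0.05*11.0 = 0.55
Step 2: y^k = 0.55, reduced costs: (6.35, 13.35)
  x^k = (0.0, 0.0), subgradient = b - a^T x = 11.0
  y^{k+1} = 0.55 + 0.05*11.0 = 1.1
Step 3: y^k = 1.1, reduced costs: (4.7, 11.7)
  x^k = (0.0, 0.0), subgradient = b - a^T x = 11.0
  y^{k+1} = 1.1 + 0.05*11.0 = 1.65
Dual objective at y_3 = 1.65: reduced costs (3.05, 10.05), box minimizer x = (0.0, 0.0)
g(y_3) = b*y + (c1 - a1*y)*x1 + (c2 - a2*y)*x2 = 11*1.65 + 3.05*0.0 + 10.05*0.0 = 18.15 + 0.0 + 0.0 = 18.15


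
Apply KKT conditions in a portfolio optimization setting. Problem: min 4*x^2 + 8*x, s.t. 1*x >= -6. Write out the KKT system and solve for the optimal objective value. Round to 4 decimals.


Step 1: Try lambda = 0 (constraint inactive).
Stationarity: 2*4*x + 8 = 0
x* = -8/(2*4) = -1.0
Check constraint: 1*-1.0 = -1.0 >= -6 -- satisfied.
Step 2: Compute optimal value.
f(x*) = 4*(-1.0)^2 + 8*(-1.0) = -4.0


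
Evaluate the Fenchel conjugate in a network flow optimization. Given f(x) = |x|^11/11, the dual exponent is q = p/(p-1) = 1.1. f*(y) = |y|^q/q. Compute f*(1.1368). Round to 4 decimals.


The conjugate exponent q satisfies 1/p + 1/q = 1.
p = 11, so q = 11/(11 - 1) = 1.1
|y|^q = 1.1368^1.1 = 1.1515
f*(1.1368) = 1.1515 / 1.1 = 1.0468


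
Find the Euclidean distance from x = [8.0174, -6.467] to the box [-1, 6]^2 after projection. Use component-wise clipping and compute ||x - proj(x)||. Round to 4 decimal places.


Project each component onto [-1, 6].
clip(8.0174) = 6.0, clip(-6.467) = -1.0
Projection = [6.0, -1.0]
Squared diffs: [4.0699, 29.8881]
Distance = sqrt(33.958) = 5.8273


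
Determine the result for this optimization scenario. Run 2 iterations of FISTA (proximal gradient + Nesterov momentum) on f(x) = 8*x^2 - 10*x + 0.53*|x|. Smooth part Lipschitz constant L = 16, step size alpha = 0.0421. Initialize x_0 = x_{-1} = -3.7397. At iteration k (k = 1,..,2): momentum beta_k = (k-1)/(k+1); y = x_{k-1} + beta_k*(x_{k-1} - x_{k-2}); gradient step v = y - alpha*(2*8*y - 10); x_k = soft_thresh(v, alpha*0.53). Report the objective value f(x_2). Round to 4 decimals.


FISTA on f(x) = 8*x^2 - 10*x + 0.53*|x|
L = 16, alpha = 0.0421
Iteration 1: beta = 0.0, y = -3.7397 + 0.0*(-3.7397 + 3.7397) = -3.7397
  grad(y) = -69.8352, v = y - alpha*grad = -0.7996
  prox(v) = soft_thresh(-0.7996, 0.0223) = -0.7773
Iteration 2: beta = 0.3333, y = -0.7773 + 0.3333*(-0.7773 + 3.7397) = 0.2101
  grad(y) = -6.6379, v = y - alpha*grad = 0.4896
  prox(v) = soft_thresh(0.4896, 0.0223) = 0.4673
f(x_2) = 8*0.4673^2 - 10*0.4673 + 0.53*|0.4673| = -2.6783


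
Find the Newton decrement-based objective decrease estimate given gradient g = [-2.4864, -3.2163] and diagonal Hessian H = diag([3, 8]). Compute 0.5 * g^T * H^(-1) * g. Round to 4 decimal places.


Step 1: H is diagonal, so H^(-1) * g = [-0.8288, -0.402].
Step 2: g^T H^(-1) g = sum_i g_i^2 / H_ii
  = (-2.4864)^2/3 + (-3.2163)^2/8
  = 2.0607 + 1.2931 = 3.3538
Step 3: Objective decrease = 0.5 * g^T H^(-1) g = 1.6769


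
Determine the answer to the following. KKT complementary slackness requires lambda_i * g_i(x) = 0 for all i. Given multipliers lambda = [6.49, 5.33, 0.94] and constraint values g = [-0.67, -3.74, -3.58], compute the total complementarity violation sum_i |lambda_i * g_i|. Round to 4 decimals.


KKT complementary slackness check:
lambda_1 * g_1 = 6.49 * -0.67 = -4.3483
lambda_2 * g_2 = 5.33 * -3.74 = -19.9342
lambda_3 * g_3 = 0.94 * -3.58 = -3.3652
Total violation = 4.3483 + 19.9342 + 3.3652 = 27.6477


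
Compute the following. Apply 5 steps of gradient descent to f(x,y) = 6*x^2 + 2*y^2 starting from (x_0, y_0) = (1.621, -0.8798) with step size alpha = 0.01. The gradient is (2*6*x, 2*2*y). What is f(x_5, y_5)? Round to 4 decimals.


Gradient descent on f(x,y) = 6*x^2 + 2*y^2.
Starting point: (1.621, -0.8798), alpha = 0.01
Step 1: grad_x = 2*6*1.621 = 19.452, grad_y = 2*2*-0.8798 = -3.5192
  x_1 = 1.621 - 0.01*19.452 = 1.4265
  y_1 = -0.8798 - 0.01*-3.5192 = -0.8446
Step 2: grad_x = 2*6*1.4265 = 17.1178, grad_y = 2*2*-0.8446 = -3.3784
  x_2 = 1.4265 - 0.01*17.1178 = 1.2553
  y_2 = -0.8446 - 0.01*-3.3784 = -0.8108
Step 3: grad_x = 2*6*1.2553 = 15.0636, grad_y = 2*2*-0.8108 = -3.2433
  x_3 = 1.2553 - 0.01*15.0636 = 1.1047
  y_3 = -0.8108 - 0.01*-3.2433 = -0.7784
Step 4: grad_x = 2*6*1.1047 = 13.256, grad_y = 2*2*-0.7784 = -3.1136
  x_4 = 1.1047 - 0.01*13.256 = 0.9721
  y_4 = -0.7784 - 0.01*-3.1136 = -0.7473
Step 5: grad_x = 2*6*0.9721 = 11.6653, grad_y = 2*2*-0.7473 = -2.989
  x_5 = 0.9721 - 0.01*11.6653 = 0.8555
  y_5 = -0.7473 - 0.01*-2.989 = -0.7174
f(0.8555, -0.7174) = 6*0.8555^2 + 2*(-0.7174)^2 = 5.42


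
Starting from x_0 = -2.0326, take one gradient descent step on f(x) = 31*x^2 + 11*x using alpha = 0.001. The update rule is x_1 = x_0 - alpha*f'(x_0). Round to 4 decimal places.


We compute the gradient at x_0 and apply the update.
f'(x) = 62*x + 11
f'(-2.0326) = 62*-2.0326 + 11 = -115.0212
x_1 = -2.0326 - 0.001*-115.0212 = -1.9176


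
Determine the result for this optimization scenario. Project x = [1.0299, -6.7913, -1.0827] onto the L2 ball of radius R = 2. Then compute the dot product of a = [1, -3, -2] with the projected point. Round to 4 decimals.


Step 1: Compute ||x|| (intermediates to 6 decimals).
||x|| = sqrt(1.0299^2 + (-6.7913)^2 + (-1.0827)^2) = 6.953754
Step 2: Project.
Since ||x|| > R, scale = R/||x|| = 2/6.953754 = 0.287614, proj(x) = scale * x
proj(x) = [0.296214, -1.953273, -0.3114]
Step 3: Dot product.
a^T * proj(x) = 1*0.296214 - 3*(-1.953273) - 2*(-0.3114) = 6.7788


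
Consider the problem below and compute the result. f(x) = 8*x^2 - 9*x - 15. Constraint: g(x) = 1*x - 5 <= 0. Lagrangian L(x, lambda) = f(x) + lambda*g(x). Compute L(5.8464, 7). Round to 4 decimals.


Step 1: Evaluate f(x).
f(5.8464) = 8*5.8464^2 - 9*5.8464 - 15 = 205.8255
Step 2: Evaluate g(x).
g(5.8464) = 1*5.8464 - 5 = 0.8464
Step 3: Compute Lagrangian.
L = 205.8255 + 7*0.8464 = 211.7503


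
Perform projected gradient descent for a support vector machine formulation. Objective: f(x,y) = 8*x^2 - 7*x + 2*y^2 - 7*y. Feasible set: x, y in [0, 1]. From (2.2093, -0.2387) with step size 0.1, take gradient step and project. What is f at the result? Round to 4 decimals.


Step 1: Compute gradient at (2.2093, -0.2387).
grad_x = 2*8*2.2093 - 7 = 28.3488
grad_y = 2*2*-0.2387 - 7 = -7.9548
Step 2: Gradient step.
x_raw = 2.2093 - 0.1*28.3488 = -0.6256
y_raw = -0.2387 - 0.1*-7.9548 = 0.5568
Step 3: Project onto [0, 1].
x_proj = clip(-0.6256) = 0.0
y_proj = clip(0.5568) = 0.5568
Step 4: Evaluate f.
f(0.0, 0.5568) = -3.2775


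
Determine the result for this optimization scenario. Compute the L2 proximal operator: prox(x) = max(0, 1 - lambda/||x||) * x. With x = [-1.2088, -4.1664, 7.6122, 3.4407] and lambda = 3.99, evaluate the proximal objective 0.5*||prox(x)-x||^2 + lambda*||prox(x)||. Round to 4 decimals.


Step 1: Compute ||x||.
||x|| = 9.413
Step 2: Compute scaling factor.
scale = max(0, 1 - 3.99/9.413) = 0.5761
Step 3: prox(x) = [-0.6964, -2.4003, 4.3855, 1.9822]
||prox(x)|| = 5.423
Step 4: Proximal objective.
0.5*||prox-x||^2 = 7.9601
lambda*||prox|| = 21.6378
Total = 29.5977


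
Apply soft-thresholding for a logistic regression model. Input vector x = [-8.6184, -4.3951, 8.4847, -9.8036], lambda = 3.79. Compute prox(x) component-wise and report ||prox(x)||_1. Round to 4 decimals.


Soft-thresholding with lambda = 3.79:
prox(-8.6184) = sign(-8.6184)*max(|-8.6184| - 3.79, 0) = -4.8284
prox(-4.3951) = sign(-4.3951)*max(|-4.3951| - 3.79, 0) = -0.6051
prox(8.4847) = sign(8.4847)*max(|8.4847| - 3.79, 0) = 4.6947
prox(-9.8036) = sign(-9.8036)*max(|-9.8036| - 3.79, 0) = -6.0136
prox(x) = [-4.8284, -0.6051, 4.6947, -6.0136]
||prox(x)||_1 = 4.8284 + 0.6051 + 4.6947 + 6.0136 = 16.1418
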